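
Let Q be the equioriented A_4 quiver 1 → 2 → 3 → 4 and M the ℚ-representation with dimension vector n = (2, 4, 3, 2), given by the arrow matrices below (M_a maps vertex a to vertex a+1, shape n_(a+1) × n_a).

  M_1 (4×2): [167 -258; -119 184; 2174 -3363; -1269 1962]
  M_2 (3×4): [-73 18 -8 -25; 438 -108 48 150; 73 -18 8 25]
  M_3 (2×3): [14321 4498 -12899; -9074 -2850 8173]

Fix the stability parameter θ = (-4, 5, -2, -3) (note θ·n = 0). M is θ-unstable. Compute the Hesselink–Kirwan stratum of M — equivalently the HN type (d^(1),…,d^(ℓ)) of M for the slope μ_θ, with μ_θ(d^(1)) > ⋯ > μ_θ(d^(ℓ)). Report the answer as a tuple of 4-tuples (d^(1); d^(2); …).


Interval decomposition of M: I[1,2]^2, I[2,2], I[2,4], I[3,3], I[3,4].
HN type (ℓ=5): μ^(1)=5; μ^(2)=0; μ^(3)=-2; μ^(4)=-5/2; μ^(5)=-4

((0, 3, 0, 0); (0, 1, 1, 1); (0, 0, 1, 0); (0, 0, 1, 1); (2, 0, 0, 0))


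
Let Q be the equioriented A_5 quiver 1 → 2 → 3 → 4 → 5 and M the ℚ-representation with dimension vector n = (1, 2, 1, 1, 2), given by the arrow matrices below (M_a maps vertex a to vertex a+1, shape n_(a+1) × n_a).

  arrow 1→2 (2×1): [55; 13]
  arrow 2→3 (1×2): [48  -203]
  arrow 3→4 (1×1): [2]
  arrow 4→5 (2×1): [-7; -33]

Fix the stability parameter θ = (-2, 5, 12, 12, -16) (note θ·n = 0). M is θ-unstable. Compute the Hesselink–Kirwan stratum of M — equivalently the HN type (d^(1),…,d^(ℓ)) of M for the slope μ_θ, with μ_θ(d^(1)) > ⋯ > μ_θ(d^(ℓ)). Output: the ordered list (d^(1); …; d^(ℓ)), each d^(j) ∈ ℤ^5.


Via rank(M_{q-1}∘⋯∘M_p): M ≅ I[1,5], I[2,2], I[5,5].
μ_θ-semistable layers: μ^(1)=5; μ^(2)=13/4; μ^(3)=-2; μ^(4)=-16

((0, 1, 0, 0, 0); (0, 1, 1, 1, 1); (1, 0, 0, 0, 0); (0, 0, 0, 0, 1))


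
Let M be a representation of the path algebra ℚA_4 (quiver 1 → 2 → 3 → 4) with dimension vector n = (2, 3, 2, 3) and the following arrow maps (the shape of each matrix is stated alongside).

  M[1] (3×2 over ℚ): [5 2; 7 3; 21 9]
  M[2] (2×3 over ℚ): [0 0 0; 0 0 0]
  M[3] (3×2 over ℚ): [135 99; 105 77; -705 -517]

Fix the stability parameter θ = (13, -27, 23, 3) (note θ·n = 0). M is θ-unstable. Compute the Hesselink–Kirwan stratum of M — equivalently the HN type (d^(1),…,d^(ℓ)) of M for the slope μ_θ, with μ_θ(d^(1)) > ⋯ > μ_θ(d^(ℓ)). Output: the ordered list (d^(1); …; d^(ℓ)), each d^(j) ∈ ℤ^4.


Barcode: M ≅ I[1,2]^2, I[2,2], I[3,3], I[3,4], I[4,4]^2. HN layers by μ_θ (5 steps, strictly decreasing):
  μ^(1)=23; μ^(2)=13; μ^(3)=3; μ^(4)=-7; μ^(5)=-27

((0, 0, 1, 0); (0, 0, 1, 1); (0, 0, 0, 2); (2, 2, 0, 0); (0, 1, 0, 0))


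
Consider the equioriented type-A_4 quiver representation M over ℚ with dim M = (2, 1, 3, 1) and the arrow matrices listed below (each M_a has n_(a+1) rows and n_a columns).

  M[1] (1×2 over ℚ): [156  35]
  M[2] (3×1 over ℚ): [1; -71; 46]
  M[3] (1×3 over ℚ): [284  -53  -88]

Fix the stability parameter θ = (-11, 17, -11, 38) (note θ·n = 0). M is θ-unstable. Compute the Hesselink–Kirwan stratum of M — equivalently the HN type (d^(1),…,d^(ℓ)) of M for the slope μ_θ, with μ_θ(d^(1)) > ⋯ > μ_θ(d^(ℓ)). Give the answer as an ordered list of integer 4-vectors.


Barcode: M ≅ I[1,1], I[1,4], I[3,3]^2. HN layers by μ_θ (3 steps, strictly decreasing):
  μ^(1)=38; μ^(2)=3; μ^(3)=-11

((0, 0, 0, 1); (0, 1, 1, 0); (2, 0, 2, 0))


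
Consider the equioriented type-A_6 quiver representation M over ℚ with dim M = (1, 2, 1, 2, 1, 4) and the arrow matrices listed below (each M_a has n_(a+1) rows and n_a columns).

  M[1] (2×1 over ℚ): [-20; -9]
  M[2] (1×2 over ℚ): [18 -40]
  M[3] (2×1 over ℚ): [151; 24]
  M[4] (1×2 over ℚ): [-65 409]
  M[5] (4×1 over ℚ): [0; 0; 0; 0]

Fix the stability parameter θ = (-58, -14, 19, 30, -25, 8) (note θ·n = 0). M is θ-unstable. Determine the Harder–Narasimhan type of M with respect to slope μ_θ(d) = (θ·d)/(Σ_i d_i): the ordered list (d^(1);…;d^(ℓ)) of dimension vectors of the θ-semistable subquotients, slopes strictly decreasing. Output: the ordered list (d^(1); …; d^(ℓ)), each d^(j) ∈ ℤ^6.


Interval decomposition of M: I[1,2], I[2,5], I[4,4], I[6,6]^4.
HN type (ℓ=4): μ^(1)=30; μ^(2)=8; μ^(3)=-14; μ^(4)=-58

((0, 0, 0, 1, 0, 0); (0, 0, 1, 1, 1, 4); (0, 2, 0, 0, 0, 0); (1, 0, 0, 0, 0, 0))


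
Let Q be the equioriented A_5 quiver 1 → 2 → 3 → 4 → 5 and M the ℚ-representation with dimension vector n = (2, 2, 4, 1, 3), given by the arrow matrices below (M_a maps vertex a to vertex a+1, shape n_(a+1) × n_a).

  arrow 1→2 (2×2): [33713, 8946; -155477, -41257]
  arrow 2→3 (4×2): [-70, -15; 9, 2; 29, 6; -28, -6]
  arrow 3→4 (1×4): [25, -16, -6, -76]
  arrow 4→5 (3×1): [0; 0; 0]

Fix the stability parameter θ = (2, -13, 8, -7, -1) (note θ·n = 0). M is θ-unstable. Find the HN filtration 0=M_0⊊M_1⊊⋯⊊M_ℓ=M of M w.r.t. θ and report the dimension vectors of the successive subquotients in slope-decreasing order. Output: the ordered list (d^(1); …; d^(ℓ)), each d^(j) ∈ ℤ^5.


Barcode: M ≅ I[1,3], I[1,4], I[3,3]^2, I[5,5]^3. HN layers by μ_θ (4 steps, strictly decreasing):
  μ^(1)=8; μ^(2)=1/2; μ^(3)=-1; μ^(4)=-11/2

((0, 0, 3, 0, 0); (0, 0, 1, 1, 0); (0, 0, 0, 0, 3); (2, 2, 0, 0, 0))


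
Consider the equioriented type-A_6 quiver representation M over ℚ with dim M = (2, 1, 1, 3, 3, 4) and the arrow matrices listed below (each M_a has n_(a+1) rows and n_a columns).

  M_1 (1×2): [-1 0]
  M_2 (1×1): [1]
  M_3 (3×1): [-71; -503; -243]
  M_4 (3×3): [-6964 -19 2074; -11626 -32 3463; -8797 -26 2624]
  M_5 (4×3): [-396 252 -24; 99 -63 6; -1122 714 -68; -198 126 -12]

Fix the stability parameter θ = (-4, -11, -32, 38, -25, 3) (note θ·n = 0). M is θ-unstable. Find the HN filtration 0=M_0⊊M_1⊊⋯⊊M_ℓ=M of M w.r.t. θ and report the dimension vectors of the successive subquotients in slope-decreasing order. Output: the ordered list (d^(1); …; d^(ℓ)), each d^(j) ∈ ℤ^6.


Interval decomposition of M: I[1,1], I[1,5], I[4,5], I[4,6], I[6,6]^3.
HN type (ℓ=5): μ^(1)=13/2; μ^(2)=16/3; μ^(3)=3; μ^(4)=-4; μ^(5)=-47/3

((0, 0, 0, 2, 2, 0); (0, 0, 0, 1, 1, 1); (0, 0, 0, 0, 0, 3); (1, 0, 0, 0, 0, 0); (1, 1, 1, 0, 0, 0))


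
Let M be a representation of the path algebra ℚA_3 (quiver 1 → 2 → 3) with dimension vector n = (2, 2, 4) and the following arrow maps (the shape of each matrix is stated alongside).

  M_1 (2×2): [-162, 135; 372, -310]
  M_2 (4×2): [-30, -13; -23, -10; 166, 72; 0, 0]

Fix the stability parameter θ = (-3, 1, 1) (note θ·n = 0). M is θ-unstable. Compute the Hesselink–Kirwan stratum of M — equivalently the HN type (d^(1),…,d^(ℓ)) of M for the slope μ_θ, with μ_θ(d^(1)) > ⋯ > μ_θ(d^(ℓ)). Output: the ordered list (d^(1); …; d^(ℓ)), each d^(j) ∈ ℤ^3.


Interval decomposition of M: I[1,1], I[1,3], I[2,3], I[3,3]^2.
HN type (ℓ=2): μ^(1)=1; μ^(2)=-3

((0, 2, 4); (2, 0, 0))


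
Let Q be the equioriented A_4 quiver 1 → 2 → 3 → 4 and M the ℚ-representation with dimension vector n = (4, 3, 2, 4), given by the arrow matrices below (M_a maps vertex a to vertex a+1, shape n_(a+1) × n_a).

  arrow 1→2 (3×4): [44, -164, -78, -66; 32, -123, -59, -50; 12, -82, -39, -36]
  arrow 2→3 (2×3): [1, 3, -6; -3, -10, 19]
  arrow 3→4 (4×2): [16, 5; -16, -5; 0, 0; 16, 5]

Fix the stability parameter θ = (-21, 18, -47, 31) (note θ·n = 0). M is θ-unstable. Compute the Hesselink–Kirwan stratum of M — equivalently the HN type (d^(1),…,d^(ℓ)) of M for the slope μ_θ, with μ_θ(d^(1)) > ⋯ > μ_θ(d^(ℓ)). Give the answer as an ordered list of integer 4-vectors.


Interval decomposition of M: I[1,1], I[1,2], I[1,3], I[1,4], I[4,4]^3.
HN type (ℓ=4): μ^(1)=31; μ^(2)=18; μ^(3)=-29/2; μ^(4)=-21

((0, 0, 0, 4); (0, 1, 0, 0); (0, 2, 2, 0); (4, 0, 0, 0))


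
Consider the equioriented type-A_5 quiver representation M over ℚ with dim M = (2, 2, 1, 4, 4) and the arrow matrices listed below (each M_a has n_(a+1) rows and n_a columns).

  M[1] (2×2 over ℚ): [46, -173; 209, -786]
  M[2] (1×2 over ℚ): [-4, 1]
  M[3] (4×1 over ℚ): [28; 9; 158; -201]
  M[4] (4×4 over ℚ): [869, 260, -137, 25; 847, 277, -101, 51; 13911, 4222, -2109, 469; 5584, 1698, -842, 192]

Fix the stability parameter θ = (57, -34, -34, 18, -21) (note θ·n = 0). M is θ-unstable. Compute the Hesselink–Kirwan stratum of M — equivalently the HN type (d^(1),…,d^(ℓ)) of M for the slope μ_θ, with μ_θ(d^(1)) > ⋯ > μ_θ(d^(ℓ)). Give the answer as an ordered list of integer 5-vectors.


Interval decomposition of M: I[1,2], I[1,5], I[4,5]^3.
HN type (ℓ=3): μ^(1)=23/2; μ^(2)=-3/2; μ^(3)=-11/3

((1, 1, 0, 0, 0); (0, 0, 0, 4, 4); (1, 1, 1, 0, 0))


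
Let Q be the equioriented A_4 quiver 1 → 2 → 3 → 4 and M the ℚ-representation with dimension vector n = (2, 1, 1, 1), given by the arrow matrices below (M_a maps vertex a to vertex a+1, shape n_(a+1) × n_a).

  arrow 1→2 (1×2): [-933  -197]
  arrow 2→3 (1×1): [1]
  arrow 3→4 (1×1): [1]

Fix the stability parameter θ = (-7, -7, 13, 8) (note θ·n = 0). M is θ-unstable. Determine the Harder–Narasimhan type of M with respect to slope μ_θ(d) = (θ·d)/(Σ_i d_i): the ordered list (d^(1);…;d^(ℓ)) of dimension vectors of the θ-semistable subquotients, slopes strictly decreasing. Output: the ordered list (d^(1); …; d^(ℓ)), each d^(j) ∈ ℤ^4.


Interval decomposition of M: I[1,1], I[1,4].
HN type (ℓ=2): μ^(1)=21/2; μ^(2)=-7

((0, 0, 1, 1); (2, 1, 0, 0))


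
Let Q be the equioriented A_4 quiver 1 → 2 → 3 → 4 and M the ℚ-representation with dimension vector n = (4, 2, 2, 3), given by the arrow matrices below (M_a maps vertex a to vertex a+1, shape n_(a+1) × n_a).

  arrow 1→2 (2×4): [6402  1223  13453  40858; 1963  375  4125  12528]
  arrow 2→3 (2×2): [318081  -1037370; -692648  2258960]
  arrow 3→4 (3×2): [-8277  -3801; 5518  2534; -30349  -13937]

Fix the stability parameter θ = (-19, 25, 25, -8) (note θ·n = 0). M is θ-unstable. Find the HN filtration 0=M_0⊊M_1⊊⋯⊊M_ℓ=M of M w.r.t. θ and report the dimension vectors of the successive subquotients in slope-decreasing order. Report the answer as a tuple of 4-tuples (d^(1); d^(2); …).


Via rank(M_{q-1}∘⋯∘M_p): M ≅ I[1,1]^2, I[1,2], I[1,4], I[3,3], I[4,4]^2.
μ_θ-semistable layers: μ^(1)=25; μ^(2)=14; μ^(3)=-8; μ^(4)=-19

((0, 1, 1, 0); (0, 1, 1, 1); (0, 0, 0, 2); (4, 0, 0, 0))


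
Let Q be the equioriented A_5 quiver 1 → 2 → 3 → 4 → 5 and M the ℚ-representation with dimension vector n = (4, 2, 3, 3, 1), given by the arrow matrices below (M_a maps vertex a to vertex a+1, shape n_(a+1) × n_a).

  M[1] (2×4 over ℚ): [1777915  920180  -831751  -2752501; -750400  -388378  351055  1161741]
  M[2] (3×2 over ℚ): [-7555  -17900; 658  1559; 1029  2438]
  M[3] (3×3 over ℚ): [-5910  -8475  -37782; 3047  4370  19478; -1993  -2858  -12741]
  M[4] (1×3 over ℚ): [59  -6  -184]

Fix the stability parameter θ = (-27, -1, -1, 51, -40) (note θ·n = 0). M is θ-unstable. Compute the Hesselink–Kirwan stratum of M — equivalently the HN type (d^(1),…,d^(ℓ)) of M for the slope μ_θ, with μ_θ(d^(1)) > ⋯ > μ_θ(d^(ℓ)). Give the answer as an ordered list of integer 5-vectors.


Interval decomposition of M: I[1,1]^2, I[1,4], I[1,5], I[3,4].
HN type (ℓ=4): μ^(1)=51; μ^(2)=11/2; μ^(3)=-1; μ^(4)=-27

((0, 0, 0, 2, 0); (0, 0, 0, 1, 1); (0, 2, 3, 0, 0); (4, 0, 0, 0, 0))


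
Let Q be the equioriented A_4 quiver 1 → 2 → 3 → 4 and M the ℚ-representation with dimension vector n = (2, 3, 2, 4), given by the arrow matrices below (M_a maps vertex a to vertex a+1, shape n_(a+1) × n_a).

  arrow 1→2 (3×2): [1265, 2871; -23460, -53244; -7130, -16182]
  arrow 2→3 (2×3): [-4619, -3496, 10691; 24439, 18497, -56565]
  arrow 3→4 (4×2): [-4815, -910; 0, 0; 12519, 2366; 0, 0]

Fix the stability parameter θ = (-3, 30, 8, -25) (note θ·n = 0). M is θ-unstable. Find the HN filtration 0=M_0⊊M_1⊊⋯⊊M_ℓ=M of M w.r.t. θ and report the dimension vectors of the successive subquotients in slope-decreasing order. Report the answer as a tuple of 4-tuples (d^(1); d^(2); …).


Interval decomposition of M: I[1,1], I[1,4], I[2,2], I[2,3], I[4,4]^3.
HN type (ℓ=5): μ^(1)=30; μ^(2)=19; μ^(3)=13/3; μ^(4)=-3; μ^(5)=-25

((0, 1, 0, 0); (0, 1, 1, 0); (0, 1, 1, 1); (2, 0, 0, 0); (0, 0, 0, 3))


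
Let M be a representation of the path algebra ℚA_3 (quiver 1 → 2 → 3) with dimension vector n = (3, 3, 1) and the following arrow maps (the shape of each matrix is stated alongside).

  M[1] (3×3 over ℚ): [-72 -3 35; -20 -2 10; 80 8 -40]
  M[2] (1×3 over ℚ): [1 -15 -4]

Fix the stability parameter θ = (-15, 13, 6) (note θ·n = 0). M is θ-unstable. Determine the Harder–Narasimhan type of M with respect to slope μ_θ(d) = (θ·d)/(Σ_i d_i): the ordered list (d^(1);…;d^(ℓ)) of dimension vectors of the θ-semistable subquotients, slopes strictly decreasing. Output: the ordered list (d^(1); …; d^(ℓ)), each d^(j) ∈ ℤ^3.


Interval decomposition of M: I[1,1], I[1,2], I[1,3], I[2,2].
HN type (ℓ=3): μ^(1)=13; μ^(2)=19/2; μ^(3)=-15

((0, 2, 0); (0, 1, 1); (3, 0, 0))


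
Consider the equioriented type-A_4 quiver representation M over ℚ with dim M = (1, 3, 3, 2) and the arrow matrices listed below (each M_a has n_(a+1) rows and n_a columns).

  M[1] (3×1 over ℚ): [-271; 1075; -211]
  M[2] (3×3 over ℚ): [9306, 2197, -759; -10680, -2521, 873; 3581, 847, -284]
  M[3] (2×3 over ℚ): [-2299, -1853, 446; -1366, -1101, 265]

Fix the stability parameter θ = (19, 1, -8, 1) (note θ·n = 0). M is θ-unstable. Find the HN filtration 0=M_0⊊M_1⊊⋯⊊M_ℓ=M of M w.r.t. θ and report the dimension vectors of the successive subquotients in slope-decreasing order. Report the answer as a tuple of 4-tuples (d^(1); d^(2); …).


Interval decomposition of M: I[1,3], I[2,2], I[2,4], I[3,4].
HN type (ℓ=4): μ^(1)=4; μ^(2)=1; μ^(3)=-7/2; μ^(4)=-8

((1, 1, 1, 0); (0, 1, 0, 2); (0, 1, 1, 0); (0, 0, 1, 0))


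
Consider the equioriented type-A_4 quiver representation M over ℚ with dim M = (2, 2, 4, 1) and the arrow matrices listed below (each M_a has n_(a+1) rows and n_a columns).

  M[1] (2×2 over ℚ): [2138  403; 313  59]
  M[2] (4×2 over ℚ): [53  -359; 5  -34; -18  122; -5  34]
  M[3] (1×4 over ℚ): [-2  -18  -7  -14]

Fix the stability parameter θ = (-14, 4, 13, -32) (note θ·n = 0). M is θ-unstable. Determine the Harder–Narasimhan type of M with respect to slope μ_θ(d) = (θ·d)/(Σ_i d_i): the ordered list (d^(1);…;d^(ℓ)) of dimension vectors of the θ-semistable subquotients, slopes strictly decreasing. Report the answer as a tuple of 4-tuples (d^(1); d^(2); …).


Interval decomposition of M: I[1,3]^2, I[3,3], I[3,4].
HN type (ℓ=4): μ^(1)=13; μ^(2)=4; μ^(3)=-19/2; μ^(4)=-14

((0, 0, 3, 0); (0, 2, 0, 0); (0, 0, 1, 1); (2, 0, 0, 0))


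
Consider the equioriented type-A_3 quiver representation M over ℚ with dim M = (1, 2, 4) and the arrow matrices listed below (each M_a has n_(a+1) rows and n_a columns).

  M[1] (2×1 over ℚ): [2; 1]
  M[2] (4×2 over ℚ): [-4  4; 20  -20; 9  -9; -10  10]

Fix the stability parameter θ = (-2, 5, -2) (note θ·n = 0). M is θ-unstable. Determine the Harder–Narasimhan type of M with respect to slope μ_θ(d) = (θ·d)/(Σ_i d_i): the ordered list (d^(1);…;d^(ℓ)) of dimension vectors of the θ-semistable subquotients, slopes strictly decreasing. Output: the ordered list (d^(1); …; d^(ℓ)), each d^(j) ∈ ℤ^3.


Barcode: M ≅ I[1,3], I[2,2], I[3,3]^3. HN layers by μ_θ (3 steps, strictly decreasing):
  μ^(1)=5; μ^(2)=3/2; μ^(3)=-2

((0, 1, 0); (0, 1, 1); (1, 0, 3))


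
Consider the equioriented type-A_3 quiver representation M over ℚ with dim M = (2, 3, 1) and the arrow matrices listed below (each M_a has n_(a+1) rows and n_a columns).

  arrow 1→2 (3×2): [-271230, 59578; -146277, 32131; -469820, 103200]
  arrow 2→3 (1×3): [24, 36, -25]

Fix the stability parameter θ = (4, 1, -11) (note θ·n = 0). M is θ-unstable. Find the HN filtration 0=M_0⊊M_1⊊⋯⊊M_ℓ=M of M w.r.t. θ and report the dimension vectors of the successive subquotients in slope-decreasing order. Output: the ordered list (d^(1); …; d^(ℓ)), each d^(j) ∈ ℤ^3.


Via rank(M_{q-1}∘⋯∘M_p): M ≅ I[1,2], I[1,3], I[2,2].
μ_θ-semistable layers: μ^(1)=5/2; μ^(2)=1; μ^(3)=-2

((1, 1, 0); (0, 1, 0); (1, 1, 1))


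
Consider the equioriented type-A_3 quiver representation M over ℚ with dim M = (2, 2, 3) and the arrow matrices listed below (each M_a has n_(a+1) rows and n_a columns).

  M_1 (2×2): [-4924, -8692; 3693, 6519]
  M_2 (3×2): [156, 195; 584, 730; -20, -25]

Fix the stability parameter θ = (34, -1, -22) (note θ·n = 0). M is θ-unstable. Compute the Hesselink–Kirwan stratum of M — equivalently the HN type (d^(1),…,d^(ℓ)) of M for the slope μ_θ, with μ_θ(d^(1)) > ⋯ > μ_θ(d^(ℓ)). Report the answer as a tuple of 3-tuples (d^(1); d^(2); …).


Interval decomposition of M: I[1,1], I[1,3], I[2,2], I[3,3]^2.
HN type (ℓ=4): μ^(1)=34; μ^(2)=11/3; μ^(3)=-1; μ^(4)=-22

((1, 0, 0); (1, 1, 1); (0, 1, 0); (0, 0, 2))


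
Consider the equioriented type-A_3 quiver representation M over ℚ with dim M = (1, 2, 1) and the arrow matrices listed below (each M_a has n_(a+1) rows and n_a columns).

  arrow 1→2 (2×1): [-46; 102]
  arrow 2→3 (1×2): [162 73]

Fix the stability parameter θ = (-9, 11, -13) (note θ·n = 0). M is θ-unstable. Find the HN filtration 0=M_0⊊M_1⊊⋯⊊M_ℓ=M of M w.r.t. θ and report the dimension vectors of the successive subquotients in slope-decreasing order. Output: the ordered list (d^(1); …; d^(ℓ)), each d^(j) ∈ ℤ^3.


Barcode: M ≅ I[1,3], I[2,2]. HN layers by μ_θ (3 steps, strictly decreasing):
  μ^(1)=11; μ^(2)=-1; μ^(3)=-9

((0, 1, 0); (0, 1, 1); (1, 0, 0))


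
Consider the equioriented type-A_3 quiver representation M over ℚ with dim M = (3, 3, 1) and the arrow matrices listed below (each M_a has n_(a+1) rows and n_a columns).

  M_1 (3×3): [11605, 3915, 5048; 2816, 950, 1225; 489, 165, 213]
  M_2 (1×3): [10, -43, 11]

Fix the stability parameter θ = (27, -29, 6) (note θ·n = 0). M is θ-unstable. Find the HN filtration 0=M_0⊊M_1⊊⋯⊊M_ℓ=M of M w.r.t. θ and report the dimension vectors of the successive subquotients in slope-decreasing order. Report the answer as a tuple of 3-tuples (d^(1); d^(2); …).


Barcode: M ≅ I[1,1], I[1,2], I[1,3], I[2,2]. HN layers by μ_θ (4 steps, strictly decreasing):
  μ^(1)=27; μ^(2)=6; μ^(3)=-1; μ^(4)=-29

((1, 0, 0); (0, 0, 1); (2, 2, 0); (0, 1, 0))


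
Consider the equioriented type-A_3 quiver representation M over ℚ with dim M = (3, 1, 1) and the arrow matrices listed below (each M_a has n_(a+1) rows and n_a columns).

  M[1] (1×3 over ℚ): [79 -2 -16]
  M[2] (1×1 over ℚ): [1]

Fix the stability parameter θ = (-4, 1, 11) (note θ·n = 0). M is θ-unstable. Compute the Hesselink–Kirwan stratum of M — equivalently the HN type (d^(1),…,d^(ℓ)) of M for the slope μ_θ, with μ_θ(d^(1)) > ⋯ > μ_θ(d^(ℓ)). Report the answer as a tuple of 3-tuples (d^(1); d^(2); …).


Interval decomposition of M: I[1,1]^2, I[1,3].
HN type (ℓ=3): μ^(1)=11; μ^(2)=1; μ^(3)=-4

((0, 0, 1); (0, 1, 0); (3, 0, 0))


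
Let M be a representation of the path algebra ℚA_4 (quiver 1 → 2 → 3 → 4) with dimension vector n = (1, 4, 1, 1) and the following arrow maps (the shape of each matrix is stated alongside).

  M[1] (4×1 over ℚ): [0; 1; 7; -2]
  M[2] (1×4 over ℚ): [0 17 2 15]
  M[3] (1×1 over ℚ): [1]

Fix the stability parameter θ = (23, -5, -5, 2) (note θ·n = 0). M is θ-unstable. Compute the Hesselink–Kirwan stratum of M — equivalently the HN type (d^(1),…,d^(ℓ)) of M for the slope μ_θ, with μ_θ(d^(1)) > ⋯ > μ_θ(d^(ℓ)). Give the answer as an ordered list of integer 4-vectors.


Interval decomposition of M: I[1,4], I[2,2]^3.
HN type (ℓ=2): μ^(1)=15/4; μ^(2)=-5

((1, 1, 1, 1); (0, 3, 0, 0))


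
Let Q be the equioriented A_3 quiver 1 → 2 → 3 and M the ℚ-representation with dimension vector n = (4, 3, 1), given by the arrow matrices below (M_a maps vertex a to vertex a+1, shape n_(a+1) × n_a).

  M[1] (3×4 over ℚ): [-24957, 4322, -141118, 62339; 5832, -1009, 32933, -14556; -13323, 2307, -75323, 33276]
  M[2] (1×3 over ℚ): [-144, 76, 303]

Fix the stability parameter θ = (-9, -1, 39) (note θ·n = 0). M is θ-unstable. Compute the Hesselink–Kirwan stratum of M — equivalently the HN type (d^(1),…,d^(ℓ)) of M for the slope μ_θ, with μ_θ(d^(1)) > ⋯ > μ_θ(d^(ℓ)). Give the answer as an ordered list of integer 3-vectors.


Interval decomposition of M: I[1,1], I[1,2]^2, I[1,3].
HN type (ℓ=3): μ^(1)=39; μ^(2)=-1; μ^(3)=-9

((0, 0, 1); (0, 3, 0); (4, 0, 0))


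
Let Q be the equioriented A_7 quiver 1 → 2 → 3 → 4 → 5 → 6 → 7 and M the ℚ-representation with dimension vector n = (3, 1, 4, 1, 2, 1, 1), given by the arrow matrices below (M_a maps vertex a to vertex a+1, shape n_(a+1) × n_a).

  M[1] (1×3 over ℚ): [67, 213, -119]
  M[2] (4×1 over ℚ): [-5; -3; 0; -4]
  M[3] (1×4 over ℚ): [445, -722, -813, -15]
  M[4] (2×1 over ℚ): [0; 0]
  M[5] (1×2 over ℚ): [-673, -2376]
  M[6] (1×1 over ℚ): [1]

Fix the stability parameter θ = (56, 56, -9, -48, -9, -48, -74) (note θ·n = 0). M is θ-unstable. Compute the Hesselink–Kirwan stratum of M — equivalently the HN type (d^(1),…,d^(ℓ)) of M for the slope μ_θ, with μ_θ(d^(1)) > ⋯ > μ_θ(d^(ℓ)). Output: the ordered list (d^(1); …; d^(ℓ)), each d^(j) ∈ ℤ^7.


Via rank(M_{q-1}∘⋯∘M_p): M ≅ I[1,1]^2, I[1,4], I[3,3]^3, I[5,5], I[5,7].
μ_θ-semistable layers: μ^(1)=56; μ^(2)=55/4; μ^(3)=-9; μ^(4)=-131/3

((2, 0, 0, 0, 0, 0, 0); (1, 1, 1, 1, 0, 0, 0); (0, 0, 3, 0, 1, 0, 0); (0, 0, 0, 0, 1, 1, 1))


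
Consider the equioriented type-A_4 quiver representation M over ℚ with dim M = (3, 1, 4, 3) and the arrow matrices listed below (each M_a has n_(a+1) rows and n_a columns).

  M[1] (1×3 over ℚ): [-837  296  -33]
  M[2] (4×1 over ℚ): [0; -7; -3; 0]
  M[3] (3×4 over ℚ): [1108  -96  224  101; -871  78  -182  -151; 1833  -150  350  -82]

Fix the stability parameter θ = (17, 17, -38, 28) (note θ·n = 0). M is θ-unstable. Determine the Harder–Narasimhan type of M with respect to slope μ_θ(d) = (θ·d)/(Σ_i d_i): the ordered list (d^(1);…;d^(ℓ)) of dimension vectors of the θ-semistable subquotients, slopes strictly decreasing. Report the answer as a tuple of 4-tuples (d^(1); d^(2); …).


Via rank(M_{q-1}∘⋯∘M_p): M ≅ I[1,1]^2, I[1,3], I[3,4]^3.
μ_θ-semistable layers: μ^(1)=28; μ^(2)=17; μ^(3)=-4/3; μ^(4)=-38

((0, 0, 0, 3); (2, 0, 0, 0); (1, 1, 1, 0); (0, 0, 3, 0))


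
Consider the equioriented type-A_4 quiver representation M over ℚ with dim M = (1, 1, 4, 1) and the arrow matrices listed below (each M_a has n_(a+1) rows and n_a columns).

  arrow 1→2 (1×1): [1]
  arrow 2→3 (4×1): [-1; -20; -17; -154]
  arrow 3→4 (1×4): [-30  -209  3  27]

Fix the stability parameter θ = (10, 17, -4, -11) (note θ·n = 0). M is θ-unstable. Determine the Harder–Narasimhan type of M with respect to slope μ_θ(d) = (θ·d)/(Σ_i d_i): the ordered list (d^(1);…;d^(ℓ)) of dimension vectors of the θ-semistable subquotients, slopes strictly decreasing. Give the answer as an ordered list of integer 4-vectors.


Barcode: M ≅ I[1,4], I[3,3]^3. HN layers by μ_θ (2 steps, strictly decreasing):
  μ^(1)=3; μ^(2)=-4

((1, 1, 1, 1); (0, 0, 3, 0))


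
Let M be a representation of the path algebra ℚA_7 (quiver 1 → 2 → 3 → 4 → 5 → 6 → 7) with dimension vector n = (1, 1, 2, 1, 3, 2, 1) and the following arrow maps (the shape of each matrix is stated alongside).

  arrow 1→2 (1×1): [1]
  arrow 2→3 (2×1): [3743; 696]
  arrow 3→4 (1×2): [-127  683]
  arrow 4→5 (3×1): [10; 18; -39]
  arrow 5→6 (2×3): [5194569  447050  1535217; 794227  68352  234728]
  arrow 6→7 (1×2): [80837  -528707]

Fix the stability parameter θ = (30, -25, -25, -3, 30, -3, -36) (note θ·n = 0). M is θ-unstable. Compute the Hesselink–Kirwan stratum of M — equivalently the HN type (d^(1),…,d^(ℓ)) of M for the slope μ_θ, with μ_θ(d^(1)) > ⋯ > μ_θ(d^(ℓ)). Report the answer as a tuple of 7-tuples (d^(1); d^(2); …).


Interval decomposition of M: I[1,7], I[3,3], I[5,5], I[5,6].
HN type (ℓ=5): μ^(1)=30; μ^(2)=27/2; μ^(3)=-3; μ^(4)=-20/3; μ^(5)=-25

((0, 0, 0, 0, 1, 0, 0); (0, 0, 0, 0, 1, 1, 0); (0, 0, 0, 1, 1, 1, 1); (1, 1, 1, 0, 0, 0, 0); (0, 0, 1, 0, 0, 0, 0))


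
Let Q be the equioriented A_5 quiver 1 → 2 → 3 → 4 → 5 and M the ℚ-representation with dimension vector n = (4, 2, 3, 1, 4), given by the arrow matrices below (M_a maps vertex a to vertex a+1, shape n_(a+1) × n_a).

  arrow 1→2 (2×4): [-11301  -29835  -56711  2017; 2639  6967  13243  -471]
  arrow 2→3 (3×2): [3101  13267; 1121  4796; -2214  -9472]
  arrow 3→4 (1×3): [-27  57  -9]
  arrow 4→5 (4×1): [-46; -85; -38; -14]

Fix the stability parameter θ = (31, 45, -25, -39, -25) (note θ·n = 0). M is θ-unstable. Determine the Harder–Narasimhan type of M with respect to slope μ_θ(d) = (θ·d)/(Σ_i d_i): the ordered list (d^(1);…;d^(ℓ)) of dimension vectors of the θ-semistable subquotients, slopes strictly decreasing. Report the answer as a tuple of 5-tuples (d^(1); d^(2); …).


Interval decomposition of M: I[1,1]^2, I[1,3], I[1,5], I[3,3], I[5,5]^3.
HN type (ℓ=4): μ^(1)=31; μ^(2)=17; μ^(3)=-13/5; μ^(4)=-25

((2, 0, 0, 0, 0); (1, 1, 1, 0, 0); (1, 1, 1, 1, 1); (0, 0, 1, 0, 3))


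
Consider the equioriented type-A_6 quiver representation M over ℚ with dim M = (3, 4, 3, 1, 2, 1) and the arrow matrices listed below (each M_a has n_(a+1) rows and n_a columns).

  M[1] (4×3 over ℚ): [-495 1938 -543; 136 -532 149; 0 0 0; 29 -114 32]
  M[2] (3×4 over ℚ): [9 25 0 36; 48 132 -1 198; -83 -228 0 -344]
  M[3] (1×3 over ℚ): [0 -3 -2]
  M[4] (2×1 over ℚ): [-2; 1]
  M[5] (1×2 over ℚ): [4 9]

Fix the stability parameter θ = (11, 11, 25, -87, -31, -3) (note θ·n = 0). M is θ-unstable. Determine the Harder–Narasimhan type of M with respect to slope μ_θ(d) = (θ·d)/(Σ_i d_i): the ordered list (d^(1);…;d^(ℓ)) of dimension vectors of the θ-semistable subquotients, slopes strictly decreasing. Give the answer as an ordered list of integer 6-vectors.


Barcode: M ≅ I[1,1], I[1,3], I[1,6], I[2,2], I[2,3], I[5,5]. HN layers by μ_θ (5 steps, strictly decreasing):
  μ^(1)=25; μ^(2)=11; μ^(3)=-3; μ^(4)=-71/5; μ^(5)=-31

((0, 0, 2, 0, 0, 0); (2, 3, 0, 0, 0, 0); (0, 0, 0, 0, 0, 1); (1, 1, 1, 1, 1, 0); (0, 0, 0, 0, 1, 0))


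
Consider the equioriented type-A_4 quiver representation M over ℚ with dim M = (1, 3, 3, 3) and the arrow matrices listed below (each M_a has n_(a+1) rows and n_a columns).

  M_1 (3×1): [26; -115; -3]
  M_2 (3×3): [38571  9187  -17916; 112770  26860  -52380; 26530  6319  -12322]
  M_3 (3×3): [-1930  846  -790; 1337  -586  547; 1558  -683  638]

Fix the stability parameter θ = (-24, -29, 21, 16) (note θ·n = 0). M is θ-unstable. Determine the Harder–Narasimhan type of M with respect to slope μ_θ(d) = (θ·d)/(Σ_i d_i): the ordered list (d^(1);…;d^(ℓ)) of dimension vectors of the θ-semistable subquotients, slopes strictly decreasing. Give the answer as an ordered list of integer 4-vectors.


Via rank(M_{q-1}∘⋯∘M_p): M ≅ I[1,3], I[2,2], I[2,4], I[3,4], I[4,4].
μ_θ-semistable layers: μ^(1)=21; μ^(2)=37/2; μ^(3)=16; μ^(4)=-53/2; μ^(5)=-29

((0, 0, 1, 0); (0, 0, 2, 2); (0, 0, 0, 1); (1, 1, 0, 0); (0, 2, 0, 0))


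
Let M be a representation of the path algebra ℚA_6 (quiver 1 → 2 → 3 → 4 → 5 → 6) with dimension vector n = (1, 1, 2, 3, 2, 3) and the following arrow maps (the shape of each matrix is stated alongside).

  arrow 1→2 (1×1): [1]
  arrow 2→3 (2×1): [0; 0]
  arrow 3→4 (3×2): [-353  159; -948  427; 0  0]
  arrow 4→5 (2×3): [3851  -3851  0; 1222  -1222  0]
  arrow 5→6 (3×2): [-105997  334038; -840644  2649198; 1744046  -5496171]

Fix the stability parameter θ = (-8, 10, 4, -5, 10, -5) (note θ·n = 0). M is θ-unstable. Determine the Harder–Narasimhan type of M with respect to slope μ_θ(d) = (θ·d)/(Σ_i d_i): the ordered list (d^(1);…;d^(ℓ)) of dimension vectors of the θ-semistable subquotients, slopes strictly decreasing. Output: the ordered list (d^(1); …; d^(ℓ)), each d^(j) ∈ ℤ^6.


Via rank(M_{q-1}∘⋯∘M_p): M ≅ I[1,2], I[3,4], I[3,6], I[4,4], I[5,6], I[6,6].
μ_θ-semistable layers: μ^(1)=10; μ^(2)=5/2; μ^(3)=-1/2; μ^(4)=-5; μ^(5)=-8

((0, 1, 0, 0, 0, 0); (0, 0, 0, 0, 2, 2); (0, 0, 2, 2, 0, 0); (0, 0, 0, 1, 0, 1); (1, 0, 0, 0, 0, 0))


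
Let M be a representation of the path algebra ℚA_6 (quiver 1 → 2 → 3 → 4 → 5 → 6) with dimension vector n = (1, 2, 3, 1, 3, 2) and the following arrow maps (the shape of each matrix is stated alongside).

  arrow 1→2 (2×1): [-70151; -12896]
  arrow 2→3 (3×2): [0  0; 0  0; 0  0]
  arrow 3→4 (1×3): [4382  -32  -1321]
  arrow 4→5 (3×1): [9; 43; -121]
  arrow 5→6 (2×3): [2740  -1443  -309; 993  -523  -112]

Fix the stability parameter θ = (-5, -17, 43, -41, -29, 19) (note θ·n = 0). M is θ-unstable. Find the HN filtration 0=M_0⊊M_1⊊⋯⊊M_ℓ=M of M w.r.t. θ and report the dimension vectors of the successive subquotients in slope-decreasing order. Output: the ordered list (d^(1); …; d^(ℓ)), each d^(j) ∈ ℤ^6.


Barcode: M ≅ I[1,2], I[2,2], I[3,3]^2, I[3,5], I[5,6]^2. HN layers by μ_θ (6 steps, strictly decreasing):
  μ^(1)=43; μ^(2)=19; μ^(3)=-9; μ^(4)=-11; μ^(5)=-17; μ^(6)=-29

((0, 0, 2, 0, 0, 0); (0, 0, 0, 0, 0, 2); (0, 0, 1, 1, 1, 0); (1, 1, 0, 0, 0, 0); (0, 1, 0, 0, 0, 0); (0, 0, 0, 0, 2, 0))


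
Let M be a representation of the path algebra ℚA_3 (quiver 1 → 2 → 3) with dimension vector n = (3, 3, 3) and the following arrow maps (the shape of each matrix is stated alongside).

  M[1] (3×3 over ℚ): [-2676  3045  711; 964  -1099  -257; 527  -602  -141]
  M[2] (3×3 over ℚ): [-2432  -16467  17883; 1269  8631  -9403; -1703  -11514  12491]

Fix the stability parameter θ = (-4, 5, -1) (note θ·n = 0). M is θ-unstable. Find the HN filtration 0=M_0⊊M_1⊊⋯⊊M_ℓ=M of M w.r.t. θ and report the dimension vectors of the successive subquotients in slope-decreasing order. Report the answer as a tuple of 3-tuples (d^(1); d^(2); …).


Via rank(M_{q-1}∘⋯∘M_p): M ≅ I[1,1], I[1,3]^2, I[2,3].
μ_θ-semistable layers: μ^(1)=2; μ^(2)=-4

((0, 3, 3); (3, 0, 0))


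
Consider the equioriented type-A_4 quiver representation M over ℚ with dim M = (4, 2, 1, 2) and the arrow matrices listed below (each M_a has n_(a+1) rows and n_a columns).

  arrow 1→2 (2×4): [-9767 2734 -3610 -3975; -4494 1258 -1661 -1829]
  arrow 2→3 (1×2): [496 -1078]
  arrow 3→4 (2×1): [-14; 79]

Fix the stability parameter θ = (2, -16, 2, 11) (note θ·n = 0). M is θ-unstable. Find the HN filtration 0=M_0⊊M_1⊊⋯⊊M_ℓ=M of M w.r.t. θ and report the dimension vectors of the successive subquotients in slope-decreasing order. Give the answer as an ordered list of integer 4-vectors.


Via rank(M_{q-1}∘⋯∘M_p): M ≅ I[1,1]^2, I[1,2], I[1,4], I[4,4].
μ_θ-semistable layers: μ^(1)=11; μ^(2)=2; μ^(3)=-7

((0, 0, 0, 2); (2, 0, 1, 0); (2, 2, 0, 0))


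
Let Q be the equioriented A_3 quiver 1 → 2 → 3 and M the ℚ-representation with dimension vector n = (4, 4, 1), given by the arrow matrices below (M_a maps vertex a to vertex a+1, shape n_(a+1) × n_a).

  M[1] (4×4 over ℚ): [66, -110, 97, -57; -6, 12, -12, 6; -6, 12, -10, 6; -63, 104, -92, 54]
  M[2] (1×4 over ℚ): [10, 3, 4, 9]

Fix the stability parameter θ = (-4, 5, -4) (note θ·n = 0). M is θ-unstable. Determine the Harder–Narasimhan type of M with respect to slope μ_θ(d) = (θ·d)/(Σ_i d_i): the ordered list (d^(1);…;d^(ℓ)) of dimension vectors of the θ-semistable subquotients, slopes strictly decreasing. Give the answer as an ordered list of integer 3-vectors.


Via rank(M_{q-1}∘⋯∘M_p): M ≅ I[1,1], I[1,2]^2, I[1,3], I[2,2].
μ_θ-semistable layers: μ^(1)=5; μ^(2)=1/2; μ^(3)=-4

((0, 3, 0); (0, 1, 1); (4, 0, 0))


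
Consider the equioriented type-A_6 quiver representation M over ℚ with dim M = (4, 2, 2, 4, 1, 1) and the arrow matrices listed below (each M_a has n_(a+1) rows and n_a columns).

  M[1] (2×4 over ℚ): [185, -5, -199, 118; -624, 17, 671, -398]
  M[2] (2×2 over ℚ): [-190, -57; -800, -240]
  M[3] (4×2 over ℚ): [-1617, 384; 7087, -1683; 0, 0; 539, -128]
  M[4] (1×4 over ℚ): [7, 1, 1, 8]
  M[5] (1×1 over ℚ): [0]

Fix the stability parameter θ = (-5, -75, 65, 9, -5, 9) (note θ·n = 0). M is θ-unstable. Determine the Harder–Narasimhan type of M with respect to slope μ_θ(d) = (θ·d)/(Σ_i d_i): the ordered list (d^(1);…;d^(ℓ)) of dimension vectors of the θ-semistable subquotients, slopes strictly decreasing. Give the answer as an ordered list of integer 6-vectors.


Interval decomposition of M: I[1,1]^2, I[1,2], I[1,4], I[3,5], I[4,4]^2, I[6,6].
HN type (ℓ=5): μ^(1)=37; μ^(2)=23; μ^(3)=9; μ^(4)=-5; μ^(5)=-40

((0, 0, 1, 1, 0, 0); (0, 0, 1, 1, 1, 0); (0, 0, 0, 2, 0, 1); (2, 0, 0, 0, 0, 0); (2, 2, 0, 0, 0, 0))


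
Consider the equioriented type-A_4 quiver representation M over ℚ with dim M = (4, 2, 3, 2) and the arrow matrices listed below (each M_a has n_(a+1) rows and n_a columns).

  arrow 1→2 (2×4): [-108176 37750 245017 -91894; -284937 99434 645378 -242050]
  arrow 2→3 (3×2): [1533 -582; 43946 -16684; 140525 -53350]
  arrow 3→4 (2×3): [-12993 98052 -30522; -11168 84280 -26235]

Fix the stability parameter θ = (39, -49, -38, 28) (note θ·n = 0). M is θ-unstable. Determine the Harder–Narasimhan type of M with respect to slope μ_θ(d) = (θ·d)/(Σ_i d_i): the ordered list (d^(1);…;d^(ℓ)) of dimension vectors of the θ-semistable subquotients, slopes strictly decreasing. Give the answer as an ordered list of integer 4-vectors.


Via rank(M_{q-1}∘⋯∘M_p): M ≅ I[1,1]^2, I[1,2], I[1,4], I[3,3], I[3,4].
μ_θ-semistable layers: μ^(1)=39; μ^(2)=28; μ^(3)=-5; μ^(4)=-16; μ^(5)=-38

((2, 0, 0, 0); (0, 0, 0, 2); (1, 1, 0, 0); (1, 1, 1, 0); (0, 0, 2, 0))


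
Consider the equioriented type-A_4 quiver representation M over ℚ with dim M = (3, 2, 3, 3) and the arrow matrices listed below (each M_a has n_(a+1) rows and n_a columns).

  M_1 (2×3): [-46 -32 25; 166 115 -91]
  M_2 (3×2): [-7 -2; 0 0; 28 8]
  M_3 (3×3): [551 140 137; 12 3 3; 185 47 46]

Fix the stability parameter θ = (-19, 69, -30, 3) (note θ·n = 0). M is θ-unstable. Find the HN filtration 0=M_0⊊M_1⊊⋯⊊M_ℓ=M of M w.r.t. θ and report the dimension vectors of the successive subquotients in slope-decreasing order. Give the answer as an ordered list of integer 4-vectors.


Interval decomposition of M: I[1,1], I[1,2], I[1,4], I[3,3], I[3,4], I[4,4].
HN type (ℓ=5): μ^(1)=69; μ^(2)=14; μ^(3)=3; μ^(4)=-19; μ^(5)=-30

((0, 1, 0, 0); (0, 1, 1, 1); (0, 0, 0, 2); (3, 0, 0, 0); (0, 0, 2, 0))


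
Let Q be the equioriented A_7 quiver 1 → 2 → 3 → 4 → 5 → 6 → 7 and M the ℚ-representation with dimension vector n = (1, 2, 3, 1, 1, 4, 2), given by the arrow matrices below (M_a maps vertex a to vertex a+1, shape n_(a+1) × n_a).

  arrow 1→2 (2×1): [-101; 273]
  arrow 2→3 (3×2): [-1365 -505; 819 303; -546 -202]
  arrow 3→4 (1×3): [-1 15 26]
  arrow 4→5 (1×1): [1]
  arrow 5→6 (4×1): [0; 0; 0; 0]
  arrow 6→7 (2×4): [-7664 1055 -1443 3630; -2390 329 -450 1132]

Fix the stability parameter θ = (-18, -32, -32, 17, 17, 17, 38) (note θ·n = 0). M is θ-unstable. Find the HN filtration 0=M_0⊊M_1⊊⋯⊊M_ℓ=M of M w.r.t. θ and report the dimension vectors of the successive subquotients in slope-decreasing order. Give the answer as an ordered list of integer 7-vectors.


Barcode: M ≅ I[1,2], I[2,5], I[3,3]^2, I[6,6]^2, I[6,7]^2. HN layers by μ_θ (4 steps, strictly decreasing):
  μ^(1)=38; μ^(2)=17; μ^(3)=-25; μ^(4)=-32

((0, 0, 0, 0, 0, 0, 2); (0, 0, 0, 1, 1, 4, 0); (1, 1, 0, 0, 0, 0, 0); (0, 1, 3, 0, 0, 0, 0))


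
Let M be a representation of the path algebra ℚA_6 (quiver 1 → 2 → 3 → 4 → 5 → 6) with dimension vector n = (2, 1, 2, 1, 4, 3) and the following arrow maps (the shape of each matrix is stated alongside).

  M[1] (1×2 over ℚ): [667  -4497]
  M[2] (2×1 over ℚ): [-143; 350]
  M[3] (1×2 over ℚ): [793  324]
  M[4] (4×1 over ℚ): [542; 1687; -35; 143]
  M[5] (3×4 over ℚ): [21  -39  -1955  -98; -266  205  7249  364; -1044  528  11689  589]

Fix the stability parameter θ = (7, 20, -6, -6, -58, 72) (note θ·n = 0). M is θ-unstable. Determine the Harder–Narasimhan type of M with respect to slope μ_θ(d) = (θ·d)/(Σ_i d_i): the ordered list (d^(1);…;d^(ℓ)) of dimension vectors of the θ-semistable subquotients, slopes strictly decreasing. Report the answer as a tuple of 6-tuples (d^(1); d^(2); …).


Interval decomposition of M: I[1,1], I[1,5], I[3,3], I[5,6]^3.
HN type (ℓ=5): μ^(1)=72; μ^(2)=7; μ^(3)=-6; μ^(4)=-43/5; μ^(5)=-58

((0, 0, 0, 0, 0, 3); (1, 0, 0, 0, 0, 0); (0, 0, 1, 0, 0, 0); (1, 1, 1, 1, 1, 0); (0, 0, 0, 0, 3, 0))


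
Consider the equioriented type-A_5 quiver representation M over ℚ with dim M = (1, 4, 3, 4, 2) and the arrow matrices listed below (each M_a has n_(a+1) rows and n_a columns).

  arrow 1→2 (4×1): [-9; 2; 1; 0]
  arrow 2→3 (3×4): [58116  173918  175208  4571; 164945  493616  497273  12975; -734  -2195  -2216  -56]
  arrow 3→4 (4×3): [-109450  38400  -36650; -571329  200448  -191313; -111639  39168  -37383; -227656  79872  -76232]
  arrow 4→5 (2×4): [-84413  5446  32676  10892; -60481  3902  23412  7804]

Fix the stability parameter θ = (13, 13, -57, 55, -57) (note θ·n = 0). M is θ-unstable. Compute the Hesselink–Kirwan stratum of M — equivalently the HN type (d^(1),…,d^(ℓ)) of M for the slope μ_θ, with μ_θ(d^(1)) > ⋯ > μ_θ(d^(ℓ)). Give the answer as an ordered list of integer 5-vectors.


Via rank(M_{q-1}∘⋯∘M_p): M ≅ I[1,2], I[2,3]^2, I[2,4], I[4,4]^2, I[4,5], I[5,5].
μ_θ-semistable layers: μ^(1)=55; μ^(2)=13; μ^(3)=-1; μ^(4)=-22; μ^(5)=-57

((0, 0, 0, 3, 0); (1, 1, 0, 0, 0); (0, 0, 0, 1, 1); (0, 3, 3, 0, 0); (0, 0, 0, 0, 1))


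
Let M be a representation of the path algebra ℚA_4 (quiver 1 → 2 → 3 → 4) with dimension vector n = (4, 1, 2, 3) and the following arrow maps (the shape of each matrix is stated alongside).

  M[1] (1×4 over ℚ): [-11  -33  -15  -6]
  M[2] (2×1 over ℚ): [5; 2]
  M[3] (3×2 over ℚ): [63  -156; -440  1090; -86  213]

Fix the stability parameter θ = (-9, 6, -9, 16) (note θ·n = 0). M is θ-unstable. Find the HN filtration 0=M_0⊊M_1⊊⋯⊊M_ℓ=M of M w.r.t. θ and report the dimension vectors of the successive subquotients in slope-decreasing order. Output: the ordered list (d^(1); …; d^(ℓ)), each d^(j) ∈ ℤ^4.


Barcode: M ≅ I[1,1]^3, I[1,4], I[3,4], I[4,4]. HN layers by μ_θ (3 steps, strictly decreasing):
  μ^(1)=16; μ^(2)=-3/2; μ^(3)=-9

((0, 0, 0, 3); (0, 1, 1, 0); (4, 0, 1, 0))


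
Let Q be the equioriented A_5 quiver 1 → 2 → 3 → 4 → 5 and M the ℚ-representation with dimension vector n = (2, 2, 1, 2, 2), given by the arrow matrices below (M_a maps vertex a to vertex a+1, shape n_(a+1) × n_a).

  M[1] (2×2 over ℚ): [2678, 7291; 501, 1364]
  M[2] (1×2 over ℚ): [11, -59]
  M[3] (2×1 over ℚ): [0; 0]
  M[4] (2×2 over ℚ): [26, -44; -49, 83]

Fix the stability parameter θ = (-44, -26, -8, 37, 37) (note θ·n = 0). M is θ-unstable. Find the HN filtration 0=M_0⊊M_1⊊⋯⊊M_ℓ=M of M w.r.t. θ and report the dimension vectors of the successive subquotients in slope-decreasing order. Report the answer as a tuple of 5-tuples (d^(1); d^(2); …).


Via rank(M_{q-1}∘⋯∘M_p): M ≅ I[1,2], I[1,3], I[4,5]^2.
μ_θ-semistable layers: μ^(1)=37; μ^(2)=-8; μ^(3)=-26; μ^(4)=-44

((0, 0, 0, 2, 2); (0, 0, 1, 0, 0); (0, 2, 0, 0, 0); (2, 0, 0, 0, 0))
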